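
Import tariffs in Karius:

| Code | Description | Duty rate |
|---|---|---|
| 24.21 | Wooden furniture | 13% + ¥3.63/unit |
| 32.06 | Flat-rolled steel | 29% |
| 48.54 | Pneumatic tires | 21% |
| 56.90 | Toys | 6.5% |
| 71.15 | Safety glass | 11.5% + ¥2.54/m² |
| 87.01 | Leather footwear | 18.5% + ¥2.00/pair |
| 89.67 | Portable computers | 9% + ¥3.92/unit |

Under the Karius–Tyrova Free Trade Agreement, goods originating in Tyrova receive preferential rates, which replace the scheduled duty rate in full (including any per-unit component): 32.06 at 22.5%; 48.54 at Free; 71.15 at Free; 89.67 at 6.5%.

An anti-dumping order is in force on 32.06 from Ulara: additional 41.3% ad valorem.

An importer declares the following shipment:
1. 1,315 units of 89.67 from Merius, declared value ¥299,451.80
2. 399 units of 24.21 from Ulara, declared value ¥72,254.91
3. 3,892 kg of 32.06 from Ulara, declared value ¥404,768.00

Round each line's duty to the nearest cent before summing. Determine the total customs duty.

Line 1 (89.67, Merius, 1,315 units, ¥299,451.80):
Base rate for 89.67 is 9% + ¥3.92/unit.
89.67 has an FTA preferential rate, but origin Merius is not Tyrova; base rate stands.
Duty = ¥299,451.80 × 9% + 1,315 × ¥3.92 = ¥32,105.46.
Line 2 (24.21, Ulara, 399 units, ¥72,254.91):
Base rate for 24.21 is 13% + ¥3.63/unit.
Duty = ¥72,254.91 × 13% + 399 × ¥3.63 = ¥10,841.51.
Line 3 (32.06, Ulara, 3,892 kg, ¥404,768.00):
Base rate for 32.06 is 29%.
32.06 has an FTA preferential rate, but origin Ulara is not Tyrova; base rate stands.
Additional duty on 32.06 from Ulara: +41.3%. Applied ad valorem rate: 29% + 41.3% = 70.3%.
Duty = ¥404,768.00 × 70.3% = ¥284,551.90.
Total = ¥32,105.46 + ¥10,841.51 + ¥284,551.90 = ¥327,498.87.

¥327,498.87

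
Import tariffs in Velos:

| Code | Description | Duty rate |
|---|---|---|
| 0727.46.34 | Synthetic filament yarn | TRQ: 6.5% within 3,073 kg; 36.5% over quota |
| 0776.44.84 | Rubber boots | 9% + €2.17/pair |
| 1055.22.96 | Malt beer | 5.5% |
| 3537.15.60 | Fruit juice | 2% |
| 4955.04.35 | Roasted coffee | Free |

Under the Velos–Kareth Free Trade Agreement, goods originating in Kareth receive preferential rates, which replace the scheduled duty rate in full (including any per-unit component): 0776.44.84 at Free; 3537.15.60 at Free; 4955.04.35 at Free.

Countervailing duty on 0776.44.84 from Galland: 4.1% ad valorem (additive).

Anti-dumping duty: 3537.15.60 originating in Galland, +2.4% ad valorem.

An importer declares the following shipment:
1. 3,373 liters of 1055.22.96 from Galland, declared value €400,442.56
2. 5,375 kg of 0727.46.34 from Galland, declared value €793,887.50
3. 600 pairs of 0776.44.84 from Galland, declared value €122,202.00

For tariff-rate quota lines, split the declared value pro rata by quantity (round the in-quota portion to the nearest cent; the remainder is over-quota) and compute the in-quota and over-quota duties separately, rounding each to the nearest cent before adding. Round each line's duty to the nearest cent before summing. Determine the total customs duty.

€192,939.11

Line 1 (1055.22.96, Galland, 3,373 liters, €400,442.56):
Base rate for 1055.22.96 is 5.5%.
Duty = €400,442.56 × 5.5% = €22,024.34.
Line 2 (0727.46.34, Galland, 5,375 kg, €793,887.50):
Code 0727.46.34 is under a tariff-rate quota (threshold 3,073 kg). In-quota: 3,073 kg at 6.5%; over-quota: 2,302 kg at 36.5%.
Pro-rata value split: in-quota = €793,887.50 × 3,073/5,375 = €453,882.10; over-quota = €793,887.50 − €453,882.10 = €340,005.40.
In-quota duty = €453,882.10 × 6.5% = €29,502.34. Over-quota duty = €340,005.40 × 36.5% = €124,101.97.
Line duty = €29,502.34 + €124,101.97 = €153,604.31.
Line 3 (0776.44.84, Galland, 600 pairs, €122,202.00):
Base rate for 0776.44.84 is 9% + €2.17/pair.
0776.44.84 has an FTA preferential rate, but origin Galland is not Kareth; base rate stands.
Additional duty on 0776.44.84 from Galland: +4.1%. Applied ad valorem rate: 9% + 4.1% = 13.1%.
Duty = €122,202.00 × 13.1% + 600 × €2.17 = €17,310.46.
Total = €22,024.34 + €153,604.31 + €17,310.46 = €192,939.11.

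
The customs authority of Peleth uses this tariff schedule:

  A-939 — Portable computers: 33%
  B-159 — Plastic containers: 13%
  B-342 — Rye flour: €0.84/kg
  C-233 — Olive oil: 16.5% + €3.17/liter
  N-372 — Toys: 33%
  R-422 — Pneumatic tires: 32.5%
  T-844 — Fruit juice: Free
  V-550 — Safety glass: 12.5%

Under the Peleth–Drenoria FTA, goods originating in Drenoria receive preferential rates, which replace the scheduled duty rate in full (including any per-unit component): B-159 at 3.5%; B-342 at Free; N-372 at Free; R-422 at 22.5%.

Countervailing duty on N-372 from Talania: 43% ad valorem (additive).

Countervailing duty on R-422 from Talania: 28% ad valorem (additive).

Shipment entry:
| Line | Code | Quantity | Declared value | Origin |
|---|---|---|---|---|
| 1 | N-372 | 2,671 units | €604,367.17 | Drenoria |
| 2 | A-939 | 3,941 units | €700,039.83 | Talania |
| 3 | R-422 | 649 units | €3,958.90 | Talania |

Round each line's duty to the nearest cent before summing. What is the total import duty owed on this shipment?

Line 1 (N-372, Drenoria, 2,671 units, €604,367.17):
Base rate for N-372 is 33%.
Origin Drenoria qualifies under the Peleth–Drenoria agreement and N-372 is covered: preferential rate Free applies instead.
The additional-duty order on N-372 targets Talania, not Drenoria; it does not apply.
Duty = €604,367.17 × 0% = €0.00.
Line 2 (A-939, Talania, 3,941 units, €700,039.83):
Base rate for A-939 is 33%.
Duty = €700,039.83 × 33% = €231,013.14.
Line 3 (R-422, Talania, 649 units, €3,958.90):
Base rate for R-422 is 32.5%.
R-422 has an FTA preferential rate, but origin Talania is not Drenoria; base rate stands.
Additional duty on R-422 from Talania: +28%. Applied ad valorem rate: 32.5% + 28% = 60.5%.
Duty = €3,958.90 × 60.5% = €2,395.13.
Total = €0.00 + €231,013.14 + €2,395.13 = €233,408.27.

€233,408.27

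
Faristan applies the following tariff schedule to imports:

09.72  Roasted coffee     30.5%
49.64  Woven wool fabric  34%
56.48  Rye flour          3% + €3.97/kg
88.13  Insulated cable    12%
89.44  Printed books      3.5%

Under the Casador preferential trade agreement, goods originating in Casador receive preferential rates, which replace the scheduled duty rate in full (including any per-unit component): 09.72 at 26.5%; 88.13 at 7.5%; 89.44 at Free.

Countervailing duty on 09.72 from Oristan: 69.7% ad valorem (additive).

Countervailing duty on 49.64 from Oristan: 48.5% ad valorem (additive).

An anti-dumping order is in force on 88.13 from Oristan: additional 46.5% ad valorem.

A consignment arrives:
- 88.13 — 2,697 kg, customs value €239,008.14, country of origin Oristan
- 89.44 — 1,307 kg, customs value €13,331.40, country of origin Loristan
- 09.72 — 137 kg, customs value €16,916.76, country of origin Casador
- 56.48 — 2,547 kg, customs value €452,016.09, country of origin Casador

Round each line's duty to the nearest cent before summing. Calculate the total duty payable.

Line 1 (88.13, Oristan, 2,697 kg, €239,008.14):
Base rate for 88.13 is 12%.
88.13 has an FTA preferential rate, but origin Oristan is not Casador; base rate stands.
Additional duty on 88.13 from Oristan: +46.5%. Applied ad valorem rate: 12% + 46.5% = 58.5%.
Duty = €239,008.14 × 58.5% = €139,819.76.
Line 2 (89.44, Loristan, 1,307 kg, €13,331.40):
Base rate for 89.44 is 3.5%.
89.44 has an FTA preferential rate, but origin Loristan is not Casador; base rate stands.
Duty = €13,331.40 × 3.5% = €466.60.
Line 3 (09.72, Casador, 137 kg, €16,916.76):
Base rate for 09.72 is 30.5%.
Origin Casador qualifies under the Faristan–Casador agreement and 09.72 is covered: preferential rate 26.5% applies instead.
The additional-duty order on 09.72 targets Oristan, not Casador; it does not apply.
Duty = €16,916.76 × 26.5% = €4,482.94.
Line 4 (56.48, Casador, 2,547 kg, €452,016.09):
Base rate for 56.48 is 3% + €3.97/kg.
Origin Casador is the FTA partner but 56.48 is not on the preference list; base rate stands.
Duty = €452,016.09 × 3% + 2,547 × €3.97 = €23,672.07.
Total = €139,819.76 + €466.60 + €4,482.94 + €23,672.07 = €168,441.37.

€168,441.37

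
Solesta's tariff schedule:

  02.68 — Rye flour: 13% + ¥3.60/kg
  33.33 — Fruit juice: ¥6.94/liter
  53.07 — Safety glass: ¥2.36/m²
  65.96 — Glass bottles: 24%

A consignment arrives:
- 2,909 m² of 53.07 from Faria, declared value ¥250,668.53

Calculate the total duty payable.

Line 1 (53.07, Faria, 2,909 m², ¥250,668.53):
Base rate for 53.07 is ¥2.36/m².
Duty = 2,909 × ¥2.36 = ¥6,865.24.

¥6,865.24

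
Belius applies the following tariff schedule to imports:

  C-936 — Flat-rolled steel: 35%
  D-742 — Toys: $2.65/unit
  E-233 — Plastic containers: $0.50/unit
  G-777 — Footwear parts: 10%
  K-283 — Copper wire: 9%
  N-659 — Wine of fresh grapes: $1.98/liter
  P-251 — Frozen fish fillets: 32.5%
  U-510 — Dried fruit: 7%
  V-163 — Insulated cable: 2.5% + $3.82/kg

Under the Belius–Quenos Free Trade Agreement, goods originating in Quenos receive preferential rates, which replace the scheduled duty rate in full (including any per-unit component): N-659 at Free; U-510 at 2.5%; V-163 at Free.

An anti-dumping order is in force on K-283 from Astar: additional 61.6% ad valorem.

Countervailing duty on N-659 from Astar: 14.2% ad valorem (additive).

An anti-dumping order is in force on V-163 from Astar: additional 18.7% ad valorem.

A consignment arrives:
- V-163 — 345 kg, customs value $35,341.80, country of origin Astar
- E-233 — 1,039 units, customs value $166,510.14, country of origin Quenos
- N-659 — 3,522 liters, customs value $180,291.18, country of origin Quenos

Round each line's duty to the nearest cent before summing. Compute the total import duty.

$9,329.86

Line 1 (V-163, Astar, 345 kg, $35,341.80):
Base rate for V-163 is 2.5% + $3.82/kg.
V-163 has an FTA preferential rate, but origin Astar is not Quenos; base rate stands.
Additional duty on V-163 from Astar: +18.7%. Applied ad valorem rate: 2.5% + 18.7% = 21.2%.
Duty = $35,341.80 × 21.2% + 345 × $3.82 = $8,810.36.
Line 2 (E-233, Quenos, 1,039 units, $166,510.14):
Base rate for E-233 is $0.50/unit.
Origin Quenos is the FTA partner but E-233 is not on the preference list; base rate stands.
Duty = 1,039 × $0.50 = $519.50.
Line 3 (N-659, Quenos, 3,522 liters, $180,291.18):
Base rate for N-659 is $1.98/liter.
Origin Quenos qualifies under the Belius–Quenos agreement and N-659 is covered: preferential rate Free applies instead.
The additional-duty order on N-659 targets Astar, not Quenos; it does not apply.
Duty = $180,291.18 × 0% = $0.00.
Total = $8,810.36 + $519.50 + $0.00 = $9,329.86.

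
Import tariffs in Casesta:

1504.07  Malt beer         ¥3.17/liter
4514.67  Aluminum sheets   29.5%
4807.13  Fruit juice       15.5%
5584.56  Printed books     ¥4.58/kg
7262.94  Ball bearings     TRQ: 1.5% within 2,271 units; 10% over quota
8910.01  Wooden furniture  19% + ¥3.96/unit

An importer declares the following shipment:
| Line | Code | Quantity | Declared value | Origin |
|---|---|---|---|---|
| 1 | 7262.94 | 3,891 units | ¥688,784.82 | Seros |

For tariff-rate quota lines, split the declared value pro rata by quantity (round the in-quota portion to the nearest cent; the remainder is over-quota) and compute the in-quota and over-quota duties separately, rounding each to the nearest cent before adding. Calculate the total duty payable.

Line 1 (7262.94, Seros, 3,891 units, ¥688,784.82):
Code 7262.94 is under a tariff-rate quota (threshold 2,271 units). In-quota: 2,271 units at 1.5%; over-quota: 1,620 units at 10%.
Pro-rata value split: in-quota = ¥688,784.82 × 2,271/3,891 = ¥402,012.42; over-quota = ¥688,784.82 − ¥402,012.42 = ¥286,772.40.
In-quota duty = ¥402,012.42 × 1.5% = ¥6,030.19. Over-quota duty = ¥286,772.40 × 10% = ¥28,677.24.
Line duty = ¥6,030.19 + ¥28,677.24 = ¥34,707.43.

¥34,707.43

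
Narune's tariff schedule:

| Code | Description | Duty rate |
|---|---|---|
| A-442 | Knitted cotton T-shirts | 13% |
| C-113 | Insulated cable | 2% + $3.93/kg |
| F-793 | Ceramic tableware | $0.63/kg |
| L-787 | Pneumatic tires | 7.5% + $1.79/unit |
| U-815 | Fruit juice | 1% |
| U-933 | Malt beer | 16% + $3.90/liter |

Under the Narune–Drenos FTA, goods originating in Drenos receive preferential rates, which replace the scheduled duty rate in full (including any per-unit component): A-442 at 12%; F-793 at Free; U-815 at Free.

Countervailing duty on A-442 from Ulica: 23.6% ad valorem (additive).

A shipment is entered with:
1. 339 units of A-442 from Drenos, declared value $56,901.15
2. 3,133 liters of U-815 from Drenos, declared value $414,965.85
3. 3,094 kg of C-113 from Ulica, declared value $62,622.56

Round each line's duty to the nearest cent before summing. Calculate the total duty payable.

Line 1 (A-442, Drenos, 339 units, $56,901.15):
Base rate for A-442 is 13%.
Origin Drenos qualifies under the Narune–Drenos agreement and A-442 is covered: preferential rate 12% applies instead.
The additional-duty order on A-442 targets Ulica, not Drenos; it does not apply.
Duty = $56,901.15 × 12% = $6,828.14.
Line 2 (U-815, Drenos, 3,133 liters, $414,965.85):
Base rate for U-815 is 1%.
Origin Drenos qualifies under the Narune–Drenos agreement and U-815 is covered: preferential rate Free applies instead.
Duty = $414,965.85 × 0% = $0.00.
Line 3 (C-113, Ulica, 3,094 kg, $62,622.56):
Base rate for C-113 is 2% + $3.93/kg.
Duty = $62,622.56 × 2% + 3,094 × $3.93 = $13,411.87.
Total = $6,828.14 + $0.00 + $13,411.87 = $20,240.01.

$20,240.01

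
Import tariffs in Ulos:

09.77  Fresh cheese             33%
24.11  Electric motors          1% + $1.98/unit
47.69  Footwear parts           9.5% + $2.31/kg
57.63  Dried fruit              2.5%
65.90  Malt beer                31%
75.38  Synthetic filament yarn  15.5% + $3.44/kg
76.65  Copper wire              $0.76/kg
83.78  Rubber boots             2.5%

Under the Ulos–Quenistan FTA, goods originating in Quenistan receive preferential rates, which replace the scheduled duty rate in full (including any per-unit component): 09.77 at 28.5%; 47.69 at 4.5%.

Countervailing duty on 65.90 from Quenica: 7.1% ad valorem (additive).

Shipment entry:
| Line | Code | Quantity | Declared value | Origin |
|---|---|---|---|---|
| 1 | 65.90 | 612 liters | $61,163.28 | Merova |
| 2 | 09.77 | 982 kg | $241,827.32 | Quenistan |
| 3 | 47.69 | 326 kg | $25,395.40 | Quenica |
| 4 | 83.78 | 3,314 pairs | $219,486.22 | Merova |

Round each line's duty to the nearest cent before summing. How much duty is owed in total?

$96,534.19

Line 1 (65.90, Merova, 612 liters, $61,163.28):
Base rate for 65.90 is 31%.
The additional-duty order on 65.90 targets Quenica, not Merova; it does not apply.
Duty = $61,163.28 × 31% = $18,960.62.
Line 2 (09.77, Quenistan, 982 kg, $241,827.32):
Base rate for 09.77 is 33%.
Origin Quenistan qualifies under the Ulos–Quenistan agreement and 09.77 is covered: preferential rate 28.5% applies instead.
Duty = $241,827.32 × 28.5% = $68,920.79.
Line 3 (47.69, Quenica, 326 kg, $25,395.40):
Base rate for 47.69 is 9.5% + $2.31/kg.
47.69 has an FTA preferential rate, but origin Quenica is not Quenistan; base rate stands.
Duty = $25,395.40 × 9.5% + 326 × $2.31 = $3,165.62.
Line 4 (83.78, Merova, 3,314 pairs, $219,486.22):
Base rate for 83.78 is 2.5%.
Duty = $219,486.22 × 2.5% = $5,487.16.
Total = $18,960.62 + $68,920.79 + $3,165.62 + $5,487.16 = $96,534.19.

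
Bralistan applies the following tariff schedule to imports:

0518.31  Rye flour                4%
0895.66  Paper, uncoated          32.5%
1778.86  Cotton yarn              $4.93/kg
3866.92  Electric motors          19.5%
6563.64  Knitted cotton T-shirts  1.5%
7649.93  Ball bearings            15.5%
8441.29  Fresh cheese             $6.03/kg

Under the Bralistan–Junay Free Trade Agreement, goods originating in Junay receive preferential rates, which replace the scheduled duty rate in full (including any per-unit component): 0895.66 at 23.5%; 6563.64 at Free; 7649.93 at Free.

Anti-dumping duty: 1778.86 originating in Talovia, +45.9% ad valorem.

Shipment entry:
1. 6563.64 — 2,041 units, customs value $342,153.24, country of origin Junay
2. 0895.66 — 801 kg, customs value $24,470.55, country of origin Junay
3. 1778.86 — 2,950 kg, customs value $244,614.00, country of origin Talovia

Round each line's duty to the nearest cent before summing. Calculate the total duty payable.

$132,571.91

Line 1 (6563.64, Junay, 2,041 units, $342,153.24):
Base rate for 6563.64 is 1.5%.
Origin Junay qualifies under the Bralistan–Junay agreement and 6563.64 is covered: preferential rate Free applies instead.
Duty = $342,153.24 × 0% = $0.00.
Line 2 (0895.66, Junay, 801 kg, $24,470.55):
Base rate for 0895.66 is 32.5%.
Origin Junay qualifies under the Bralistan–Junay agreement and 0895.66 is covered: preferential rate 23.5% applies instead.
Duty = $24,470.55 × 23.5% = $5,750.58.
Line 3 (1778.86, Talovia, 2,950 kg, $244,614.00):
Base rate for 1778.86 is $4.93/kg.
Additional duty on 1778.86 from Talovia: +45.9% ad valorem. Applied ad valorem rate = 45.9%.
Duty = $244,614.00 × 45.9% + 2,950 × $4.93 = $126,821.33.
Total = $0.00 + $5,750.58 + $126,821.33 = $132,571.91.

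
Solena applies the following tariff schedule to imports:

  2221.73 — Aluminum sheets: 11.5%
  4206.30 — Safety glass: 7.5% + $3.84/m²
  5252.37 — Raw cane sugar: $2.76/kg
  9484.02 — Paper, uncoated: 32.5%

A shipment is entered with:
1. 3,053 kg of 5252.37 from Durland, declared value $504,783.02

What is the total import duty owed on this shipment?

Line 1 (5252.37, Durland, 3,053 kg, $504,783.02):
Base rate for 5252.37 is $2.76/kg.
Duty = 3,053 × $2.76 = $8,426.28.

$8,426.28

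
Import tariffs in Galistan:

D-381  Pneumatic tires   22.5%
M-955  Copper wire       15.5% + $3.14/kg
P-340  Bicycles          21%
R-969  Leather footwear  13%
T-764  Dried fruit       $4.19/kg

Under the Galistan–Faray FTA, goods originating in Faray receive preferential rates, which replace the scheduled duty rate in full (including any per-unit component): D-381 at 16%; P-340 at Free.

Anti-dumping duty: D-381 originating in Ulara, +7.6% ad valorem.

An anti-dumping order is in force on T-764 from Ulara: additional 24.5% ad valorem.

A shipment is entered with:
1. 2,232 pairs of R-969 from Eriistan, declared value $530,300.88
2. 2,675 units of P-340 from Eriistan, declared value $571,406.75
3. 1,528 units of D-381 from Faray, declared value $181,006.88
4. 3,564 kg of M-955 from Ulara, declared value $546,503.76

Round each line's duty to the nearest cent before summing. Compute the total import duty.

$313,794.67

Line 1 (R-969, Eriistan, 2,232 pairs, $530,300.88):
Base rate for R-969 is 13%.
Duty = $530,300.88 × 13% = $68,939.11.
Line 2 (P-340, Eriistan, 2,675 units, $571,406.75):
Base rate for P-340 is 21%.
P-340 has an FTA preferential rate, but origin Eriistan is not Faray; base rate stands.
Duty = $571,406.75 × 21% = $119,995.42.
Line 3 (D-381, Faray, 1,528 units, $181,006.88):
Base rate for D-381 is 22.5%.
Origin Faray qualifies under the Galistan–Faray agreement and D-381 is covered: preferential rate 16% applies instead.
The additional-duty order on D-381 targets Ulara, not Faray; it does not apply.
Duty = $181,006.88 × 16% = $28,961.10.
Line 4 (M-955, Ulara, 3,564 kg, $546,503.76):
Base rate for M-955 is 15.5% + $3.14/kg.
Duty = $546,503.76 × 15.5% + 3,564 × $3.14 = $95,899.04.
Total = $68,939.11 + $119,995.42 + $28,961.10 + $95,899.04 = $313,794.67.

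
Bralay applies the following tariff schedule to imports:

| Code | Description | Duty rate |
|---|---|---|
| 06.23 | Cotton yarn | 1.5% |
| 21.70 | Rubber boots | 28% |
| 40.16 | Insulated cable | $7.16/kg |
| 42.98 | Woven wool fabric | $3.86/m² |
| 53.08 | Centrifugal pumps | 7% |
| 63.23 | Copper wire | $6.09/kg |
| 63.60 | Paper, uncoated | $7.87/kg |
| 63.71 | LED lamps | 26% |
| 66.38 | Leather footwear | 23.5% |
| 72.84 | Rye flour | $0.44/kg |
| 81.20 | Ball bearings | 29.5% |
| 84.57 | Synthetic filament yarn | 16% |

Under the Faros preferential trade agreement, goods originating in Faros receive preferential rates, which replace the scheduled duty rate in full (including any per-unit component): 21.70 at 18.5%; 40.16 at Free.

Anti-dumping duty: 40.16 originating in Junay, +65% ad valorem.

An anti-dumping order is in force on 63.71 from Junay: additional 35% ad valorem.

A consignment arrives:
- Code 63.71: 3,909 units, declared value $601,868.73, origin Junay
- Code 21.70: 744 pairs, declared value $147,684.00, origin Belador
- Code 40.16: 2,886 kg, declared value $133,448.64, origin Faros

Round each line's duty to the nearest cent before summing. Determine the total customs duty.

$408,491.45

Line 1 (63.71, Junay, 3,909 units, $601,868.73):
Base rate for 63.71 is 26%.
Additional duty on 63.71 from Junay: +35%. Applied ad valorem rate: 26% + 35% = 61%.
Duty = $601,868.73 × 61% = $367,139.93.
Line 2 (21.70, Belador, 744 pairs, $147,684.00):
Base rate for 21.70 is 28%.
21.70 has an FTA preferential rate, but origin Belador is not Faros; base rate stands.
Duty = $147,684.00 × 28% = $41,351.52.
Line 3 (40.16, Faros, 2,886 kg, $133,448.64):
Base rate for 40.16 is $7.16/kg.
Origin Faros qualifies under the Bralay–Faros agreement and 40.16 is covered: preferential rate Free applies instead.
The additional-duty order on 40.16 targets Junay, not Faros; it does not apply.
Duty = $133,448.64 × 0% = $0.00.
Total = $367,139.93 + $41,351.52 + $0.00 = $408,491.45.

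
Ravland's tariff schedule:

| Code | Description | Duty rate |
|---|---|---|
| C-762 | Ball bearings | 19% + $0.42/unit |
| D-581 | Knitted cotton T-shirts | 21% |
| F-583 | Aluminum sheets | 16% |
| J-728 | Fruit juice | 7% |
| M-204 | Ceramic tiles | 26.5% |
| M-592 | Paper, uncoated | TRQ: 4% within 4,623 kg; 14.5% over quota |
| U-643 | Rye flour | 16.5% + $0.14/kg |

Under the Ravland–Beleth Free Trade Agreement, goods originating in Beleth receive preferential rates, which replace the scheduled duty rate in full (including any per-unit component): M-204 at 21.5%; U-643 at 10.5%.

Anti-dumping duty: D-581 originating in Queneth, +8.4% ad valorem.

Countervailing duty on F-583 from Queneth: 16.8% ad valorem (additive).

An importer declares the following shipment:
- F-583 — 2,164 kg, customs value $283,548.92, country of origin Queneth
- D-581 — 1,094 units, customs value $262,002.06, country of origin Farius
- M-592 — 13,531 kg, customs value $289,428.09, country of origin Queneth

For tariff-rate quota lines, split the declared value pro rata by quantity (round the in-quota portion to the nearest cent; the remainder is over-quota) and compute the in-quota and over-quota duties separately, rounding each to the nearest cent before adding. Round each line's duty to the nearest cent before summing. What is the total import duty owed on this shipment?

$179,608.53

Line 1 (F-583, Queneth, 2,164 kg, $283,548.92):
Base rate for F-583 is 16%.
Additional duty on F-583 from Queneth: +16.8%. Applied ad valorem rate: 16% + 16.8% = 32.8%.
Duty = $283,548.92 × 32.8% = $93,004.05.
Line 2 (D-581, Farius, 1,094 units, $262,002.06):
Base rate for D-581 is 21%.
The additional-duty order on D-581 targets Queneth, not Farius; it does not apply.
Duty = $262,002.06 × 21% = $55,020.43.
Line 3 (M-592, Queneth, 13,531 kg, $289,428.09):
Code M-592 is under a tariff-rate quota (threshold 4,623 kg). In-quota: 4,623 kg at 4%; over-quota: 8,908 kg at 14.5%.
Pro-rata value split: in-quota = $289,428.09 × 4,623/13,531 = $98,885.97; over-quota = $289,428.09 − $98,885.97 = $190,542.12.
In-quota duty = $98,885.97 × 4% = $3,955.44. Over-quota duty = $190,542.12 × 14.5% = $27,628.61.
Line duty = $3,955.44 + $27,628.61 = $31,584.05.
Total = $93,004.05 + $55,020.43 + $31,584.05 = $179,608.53.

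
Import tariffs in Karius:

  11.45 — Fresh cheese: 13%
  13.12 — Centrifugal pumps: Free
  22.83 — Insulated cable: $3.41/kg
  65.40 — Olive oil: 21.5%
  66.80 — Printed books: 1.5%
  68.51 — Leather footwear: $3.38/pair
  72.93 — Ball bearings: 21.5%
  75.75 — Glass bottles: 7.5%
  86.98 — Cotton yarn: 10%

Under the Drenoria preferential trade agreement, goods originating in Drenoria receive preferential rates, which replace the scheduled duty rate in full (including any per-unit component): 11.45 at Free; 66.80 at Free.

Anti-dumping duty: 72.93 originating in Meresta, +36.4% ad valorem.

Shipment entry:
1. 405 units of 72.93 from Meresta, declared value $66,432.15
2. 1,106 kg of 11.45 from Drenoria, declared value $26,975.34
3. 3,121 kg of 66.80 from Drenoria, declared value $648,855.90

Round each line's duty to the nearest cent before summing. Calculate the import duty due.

Line 1 (72.93, Meresta, 405 units, $66,432.15):
Base rate for 72.93 is 21.5%.
Additional duty on 72.93 from Meresta: +36.4%. Applied ad valorem rate: 21.5% + 36.4% = 57.9%.
Duty = $66,432.15 × 57.9% = $38,464.21.
Line 2 (11.45, Drenoria, 1,106 kg, $26,975.34):
Base rate for 11.45 is 13%.
Origin Drenoria qualifies under the Karius–Drenoria agreement and 11.45 is covered: preferential rate Free applies instead.
Duty = $26,975.34 × 0% = $0.00.
Line 3 (66.80, Drenoria, 3,121 kg, $648,855.90):
Base rate for 66.80 is 1.5%.
Origin Drenoria qualifies under the Karius–Drenoria agreement and 66.80 is covered: preferential rate Free applies instead.
Duty = $648,855.90 × 0% = $0.00.
Total = $38,464.21 + $0.00 + $0.00 = $38,464.21.

$38,464.21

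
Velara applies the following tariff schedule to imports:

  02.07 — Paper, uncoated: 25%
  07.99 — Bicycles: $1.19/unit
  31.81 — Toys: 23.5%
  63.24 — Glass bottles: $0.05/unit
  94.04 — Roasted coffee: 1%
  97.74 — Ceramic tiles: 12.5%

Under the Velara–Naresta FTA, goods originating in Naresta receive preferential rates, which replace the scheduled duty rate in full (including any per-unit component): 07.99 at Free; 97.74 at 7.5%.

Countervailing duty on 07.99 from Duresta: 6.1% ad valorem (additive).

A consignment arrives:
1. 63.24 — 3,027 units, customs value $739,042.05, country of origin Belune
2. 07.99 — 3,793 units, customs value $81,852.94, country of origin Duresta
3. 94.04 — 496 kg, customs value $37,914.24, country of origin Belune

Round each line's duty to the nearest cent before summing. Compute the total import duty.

Line 1 (63.24, Belune, 3,027 units, $739,042.05):
Base rate for 63.24 is $0.05/unit.
Duty = 3,027 × $0.05 = $151.35.
Line 2 (07.99, Duresta, 3,793 units, $81,852.94):
Base rate for 07.99 is $1.19/unit.
07.99 has an FTA preferential rate, but origin Duresta is not Naresta; base rate stands.
Additional duty on 07.99 from Duresta: +6.1% ad valorem. Applied ad valorem rate = 6.1%.
Duty = $81,852.94 × 6.1% + 3,793 × $1.19 = $9,506.70.
Line 3 (94.04, Belune, 496 kg, $37,914.24):
Base rate for 94.04 is 1%.
Duty = $37,914.24 × 1% = $379.14.
Total = $151.35 + $9,506.70 + $379.14 = $10,037.19.

$10,037.19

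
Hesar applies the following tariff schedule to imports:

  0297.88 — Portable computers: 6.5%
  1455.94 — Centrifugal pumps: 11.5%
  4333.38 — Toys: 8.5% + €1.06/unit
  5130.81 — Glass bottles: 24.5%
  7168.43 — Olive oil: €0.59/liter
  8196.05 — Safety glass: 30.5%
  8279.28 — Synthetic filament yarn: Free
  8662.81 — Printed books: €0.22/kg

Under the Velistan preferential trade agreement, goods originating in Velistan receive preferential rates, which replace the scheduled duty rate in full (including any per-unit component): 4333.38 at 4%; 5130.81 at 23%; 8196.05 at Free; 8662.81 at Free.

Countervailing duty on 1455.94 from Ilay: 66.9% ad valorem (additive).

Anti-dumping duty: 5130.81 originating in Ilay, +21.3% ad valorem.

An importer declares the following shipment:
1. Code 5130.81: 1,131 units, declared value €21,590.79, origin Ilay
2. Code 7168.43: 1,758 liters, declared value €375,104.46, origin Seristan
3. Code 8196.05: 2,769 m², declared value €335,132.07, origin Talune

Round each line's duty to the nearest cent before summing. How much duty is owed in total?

€113,141.08

Line 1 (5130.81, Ilay, 1,131 units, €21,590.79):
Base rate for 5130.81 is 24.5%.
5130.81 has an FTA preferential rate, but origin Ilay is not Velistan; base rate stands.
Additional duty on 5130.81 from Ilay: +21.3%. Applied ad valorem rate: 24.5% + 21.3% = 45.8%.
Duty = €21,590.79 × 45.8% = €9,888.58.
Line 2 (7168.43, Seristan, 1,758 liters, €375,104.46):
Base rate for 7168.43 is €0.59/liter.
Duty = 1,758 × €0.59 = €1,037.22.
Line 3 (8196.05, Talune, 2,769 m², €335,132.07):
Base rate for 8196.05 is 30.5%.
8196.05 has an FTA preferential rate, but origin Talune is not Velistan; base rate stands.
Duty = €335,132.07 × 30.5% = €102,215.28.
Total = €9,888.58 + €1,037.22 + €102,215.28 = €113,141.08.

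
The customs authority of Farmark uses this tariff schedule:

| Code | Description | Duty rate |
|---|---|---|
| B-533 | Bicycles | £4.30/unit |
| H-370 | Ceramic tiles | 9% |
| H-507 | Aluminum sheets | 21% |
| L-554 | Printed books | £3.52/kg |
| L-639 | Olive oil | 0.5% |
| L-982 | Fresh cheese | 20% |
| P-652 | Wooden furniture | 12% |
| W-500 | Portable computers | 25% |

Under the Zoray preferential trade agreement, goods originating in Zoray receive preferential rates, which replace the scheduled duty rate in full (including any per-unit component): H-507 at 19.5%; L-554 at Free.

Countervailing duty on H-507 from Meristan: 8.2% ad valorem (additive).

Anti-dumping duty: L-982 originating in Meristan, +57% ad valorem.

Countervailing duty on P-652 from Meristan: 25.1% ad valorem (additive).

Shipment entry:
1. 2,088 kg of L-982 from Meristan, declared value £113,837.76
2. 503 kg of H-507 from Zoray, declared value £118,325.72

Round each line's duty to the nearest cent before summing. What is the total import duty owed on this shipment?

£110,728.60

Line 1 (L-982, Meristan, 2,088 kg, £113,837.76):
Base rate for L-982 is 20%.
Additional duty on L-982 from Meristan: +57%. Applied ad valorem rate: 20% + 57% = 77%.
Duty = £113,837.76 × 77% = £87,655.08.
Line 2 (H-507, Zoray, 503 kg, £118,325.72):
Base rate for H-507 is 21%.
Origin Zoray qualifies under the Farmark–Zoray agreement and H-507 is covered: preferential rate 19.5% applies instead.
The additional-duty order on H-507 targets Meristan, not Zoray; it does not apply.
Duty = £118,325.72 × 19.5% = £23,073.52.
Total = £87,655.08 + £23,073.52 = £110,728.60.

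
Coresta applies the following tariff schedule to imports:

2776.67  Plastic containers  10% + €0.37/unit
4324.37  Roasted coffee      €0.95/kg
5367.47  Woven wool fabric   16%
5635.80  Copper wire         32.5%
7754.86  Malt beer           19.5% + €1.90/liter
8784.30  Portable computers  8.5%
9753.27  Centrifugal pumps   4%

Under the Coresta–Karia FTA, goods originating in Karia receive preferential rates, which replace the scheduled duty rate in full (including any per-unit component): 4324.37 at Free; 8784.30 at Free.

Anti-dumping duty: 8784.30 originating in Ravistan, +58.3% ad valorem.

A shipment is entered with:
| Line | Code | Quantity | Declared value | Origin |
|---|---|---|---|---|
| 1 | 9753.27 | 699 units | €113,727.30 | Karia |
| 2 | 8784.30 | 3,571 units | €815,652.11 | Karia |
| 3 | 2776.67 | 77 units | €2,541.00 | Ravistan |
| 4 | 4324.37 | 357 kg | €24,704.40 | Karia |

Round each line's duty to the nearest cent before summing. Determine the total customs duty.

Line 1 (9753.27, Karia, 699 units, €113,727.30):
Base rate for 9753.27 is 4%.
Origin Karia is the FTA partner but 9753.27 is not on the preference list; base rate stands.
Duty = €113,727.30 × 4% = €4,549.09.
Line 2 (8784.30, Karia, 3,571 units, €815,652.11):
Base rate for 8784.30 is 8.5%.
Origin Karia qualifies under the Coresta–Karia agreement and 8784.30 is covered: preferential rate Free applies instead.
The additional-duty order on 8784.30 targets Ravistan, not Karia; it does not apply.
Duty = €815,652.11 × 0% = €0.00.
Line 3 (2776.67, Ravistan, 77 units, €2,541.00):
Base rate for 2776.67 is 10% + €0.37/unit.
Duty = €2,541.00 × 10% + 77 × €0.37 = €282.59.
Line 4 (4324.37, Karia, 357 kg, €24,704.40):
Base rate for 4324.37 is €0.95/kg.
Origin Karia qualifies under the Coresta–Karia agreement and 4324.37 is covered: preferential rate Free applies instead.
Duty = €24,704.40 × 0% = €0.00.
Total = €4,549.09 + €0.00 + €282.59 + €0.00 = €4,831.68.

€4,831.68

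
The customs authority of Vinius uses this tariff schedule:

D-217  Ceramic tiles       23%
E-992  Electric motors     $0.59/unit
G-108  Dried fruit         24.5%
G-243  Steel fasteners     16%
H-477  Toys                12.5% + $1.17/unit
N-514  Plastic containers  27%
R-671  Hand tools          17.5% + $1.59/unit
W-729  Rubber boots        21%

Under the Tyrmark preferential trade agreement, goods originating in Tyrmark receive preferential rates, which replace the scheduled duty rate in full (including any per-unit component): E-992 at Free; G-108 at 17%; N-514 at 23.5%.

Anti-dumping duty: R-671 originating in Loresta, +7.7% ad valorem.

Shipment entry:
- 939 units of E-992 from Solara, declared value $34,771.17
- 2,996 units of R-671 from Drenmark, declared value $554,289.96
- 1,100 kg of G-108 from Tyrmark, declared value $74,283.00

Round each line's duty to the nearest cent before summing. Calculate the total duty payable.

$114,946.50

Line 1 (E-992, Solara, 939 units, $34,771.17):
Base rate for E-992 is $0.59/unit.
E-992 has an FTA preferential rate, but origin Solara is not Tyrmark; base rate stands.
Duty = 939 × $0.59 = $554.01.
Line 2 (R-671, Drenmark, 2,996 units, $554,289.96):
Base rate for R-671 is 17.5% + $1.59/unit.
The additional-duty order on R-671 targets Loresta, not Drenmark; it does not apply.
Duty = $554,289.96 × 17.5% + 2,996 × $1.59 = $101,764.38.
Line 3 (G-108, Tyrmark, 1,100 kg, $74,283.00):
Base rate for G-108 is 24.5%.
Origin Tyrmark qualifies under the Vinius–Tyrmark agreement and G-108 is covered: preferential rate 17% applies instead.
Duty = $74,283.00 × 17% = $12,628.11.
Total = $554.01 + $101,764.38 + $12,628.11 = $114,946.50.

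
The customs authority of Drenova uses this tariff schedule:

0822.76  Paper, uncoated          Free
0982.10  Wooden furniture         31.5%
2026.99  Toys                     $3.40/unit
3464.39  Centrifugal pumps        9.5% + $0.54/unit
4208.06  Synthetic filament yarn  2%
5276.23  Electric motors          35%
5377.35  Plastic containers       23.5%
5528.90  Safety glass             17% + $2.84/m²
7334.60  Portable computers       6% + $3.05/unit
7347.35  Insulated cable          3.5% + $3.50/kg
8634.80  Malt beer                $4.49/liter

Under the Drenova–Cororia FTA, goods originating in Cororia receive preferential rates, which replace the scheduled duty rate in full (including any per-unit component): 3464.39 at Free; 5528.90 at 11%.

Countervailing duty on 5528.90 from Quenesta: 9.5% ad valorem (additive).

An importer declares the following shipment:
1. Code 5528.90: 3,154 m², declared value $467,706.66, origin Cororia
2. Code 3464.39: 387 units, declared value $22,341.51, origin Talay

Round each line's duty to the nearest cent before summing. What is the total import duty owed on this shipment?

Line 1 (5528.90, Cororia, 3,154 m², $467,706.66):
Base rate for 5528.90 is 17% + $2.84/m².
Origin Cororia qualifies under the Drenova–Cororia agreement and 5528.90 is covered: preferential rate 11% applies instead.
The additional-duty order on 5528.90 targets Quenesta, not Cororia; it does not apply.
Duty = $467,706.66 × 11% = $51,447.73.
Line 2 (3464.39, Talay, 387 units, $22,341.51):
Base rate for 3464.39 is 9.5% + $0.54/unit.
3464.39 has an FTA preferential rate, but origin Talay is not Cororia; base rate stands.
Duty = $22,341.51 × 9.5% + 387 × $0.54 = $2,331.42.
Total = $51,447.73 + $2,331.42 = $53,779.15.

$53,779.15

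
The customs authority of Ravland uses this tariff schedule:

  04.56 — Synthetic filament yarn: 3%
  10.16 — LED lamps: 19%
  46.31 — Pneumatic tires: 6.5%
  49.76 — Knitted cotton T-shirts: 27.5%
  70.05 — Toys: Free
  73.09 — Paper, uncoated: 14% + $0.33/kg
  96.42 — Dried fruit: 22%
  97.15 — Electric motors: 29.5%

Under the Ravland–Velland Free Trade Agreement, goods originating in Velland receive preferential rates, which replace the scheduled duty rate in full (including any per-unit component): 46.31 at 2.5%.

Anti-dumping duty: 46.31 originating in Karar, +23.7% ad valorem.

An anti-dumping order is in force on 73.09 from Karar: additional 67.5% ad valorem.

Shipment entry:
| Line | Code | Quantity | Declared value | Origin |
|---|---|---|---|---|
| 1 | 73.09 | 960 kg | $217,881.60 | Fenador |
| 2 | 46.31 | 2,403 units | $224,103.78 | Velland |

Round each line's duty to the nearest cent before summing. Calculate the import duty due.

$36,422.81

Line 1 (73.09, Fenador, 960 kg, $217,881.60):
Base rate for 73.09 is 14% + $0.33/kg.
The additional-duty order on 73.09 targets Karar, not Fenador; it does not apply.
Duty = $217,881.60 × 14% + 960 × $0.33 = $30,820.22.
Line 2 (46.31, Velland, 2,403 units, $224,103.78):
Base rate for 46.31 is 6.5%.
Origin Velland qualifies under the Ravland–Velland agreement and 46.31 is covered: preferential rate 2.5% applies instead.
The additional-duty order on 46.31 targets Karar, not Velland; it does not apply.
Duty = $224,103.78 × 2.5% = $5,602.59.
Total = $30,820.22 + $5,602.59 = $36,422.81.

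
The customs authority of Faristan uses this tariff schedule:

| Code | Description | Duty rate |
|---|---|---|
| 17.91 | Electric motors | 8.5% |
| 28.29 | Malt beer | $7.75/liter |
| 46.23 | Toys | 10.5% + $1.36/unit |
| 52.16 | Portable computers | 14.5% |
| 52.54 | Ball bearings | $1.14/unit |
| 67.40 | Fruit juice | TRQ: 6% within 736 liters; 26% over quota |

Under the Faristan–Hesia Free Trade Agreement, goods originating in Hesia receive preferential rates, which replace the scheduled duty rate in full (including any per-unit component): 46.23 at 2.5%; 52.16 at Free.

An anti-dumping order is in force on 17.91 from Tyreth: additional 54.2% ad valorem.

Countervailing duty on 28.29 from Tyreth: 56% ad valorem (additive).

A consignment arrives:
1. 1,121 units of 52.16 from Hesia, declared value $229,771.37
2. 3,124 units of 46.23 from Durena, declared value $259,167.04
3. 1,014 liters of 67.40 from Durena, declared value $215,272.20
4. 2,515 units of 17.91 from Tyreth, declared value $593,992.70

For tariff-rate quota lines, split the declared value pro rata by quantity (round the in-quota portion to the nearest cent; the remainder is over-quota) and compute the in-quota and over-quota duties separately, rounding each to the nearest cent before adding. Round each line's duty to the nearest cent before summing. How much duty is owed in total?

$428,614.81

Line 1 (52.16, Hesia, 1,121 units, $229,771.37):
Base rate for 52.16 is 14.5%.
Origin Hesia qualifies under the Faristan–Hesia agreement and 52.16 is covered: preferential rate Free applies instead.
Duty = $229,771.37 × 0% = $0.00.
Line 2 (46.23, Durena, 3,124 units, $259,167.04):
Base rate for 46.23 is 10.5% + $1.36/unit.
46.23 has an FTA preferential rate, but origin Durena is not Hesia; base rate stands.
Duty = $259,167.04 × 10.5% + 3,124 × $1.36 = $31,461.18.
Line 3 (67.40, Durena, 1,014 liters, $215,272.20):
Code 67.40 is under a tariff-rate quota (threshold 736 liters). In-quota: 736 liters at 6%; over-quota: 278 liters at 26%.
Pro-rata value split: in-quota = $215,272.20 × 736/1,014 = $156,252.80; over-quota = $215,272.20 − $156,252.80 = $59,019.40.
In-quota duty = $156,252.80 × 6% = $9,375.17. Over-quota duty = $59,019.40 × 26% = $15,345.04.
Line duty = $9,375.17 + $15,345.04 = $24,720.21.
Line 4 (17.91, Tyreth, 2,515 units, $593,992.70):
Base rate for 17.91 is 8.5%.
Additional duty on 17.91 from Tyreth: +54.2%. Applied ad valorem rate: 8.5% + 54.2% = 62.7%.
Duty = $593,992.70 × 62.7% = $372,433.42.
Total = $0.00 + $31,461.18 + $24,720.21 + $372,433.42 = $428,614.81.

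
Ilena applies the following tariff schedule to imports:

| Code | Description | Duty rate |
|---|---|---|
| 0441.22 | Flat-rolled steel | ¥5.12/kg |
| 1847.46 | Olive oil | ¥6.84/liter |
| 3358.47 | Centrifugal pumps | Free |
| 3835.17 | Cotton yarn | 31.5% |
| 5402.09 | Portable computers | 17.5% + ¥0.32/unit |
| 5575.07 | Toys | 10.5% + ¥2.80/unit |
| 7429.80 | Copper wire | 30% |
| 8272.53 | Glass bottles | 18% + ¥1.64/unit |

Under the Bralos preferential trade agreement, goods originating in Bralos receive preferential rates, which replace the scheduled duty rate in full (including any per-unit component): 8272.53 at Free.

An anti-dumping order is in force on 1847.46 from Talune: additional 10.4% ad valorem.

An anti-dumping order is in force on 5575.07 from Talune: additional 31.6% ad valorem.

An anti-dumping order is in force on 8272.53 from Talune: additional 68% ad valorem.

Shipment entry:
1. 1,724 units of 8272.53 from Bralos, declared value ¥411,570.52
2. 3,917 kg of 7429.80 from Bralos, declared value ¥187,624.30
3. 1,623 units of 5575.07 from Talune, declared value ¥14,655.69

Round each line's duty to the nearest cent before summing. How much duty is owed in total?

¥67,001.74

Line 1 (8272.53, Bralos, 1,724 units, ¥411,570.52):
Base rate for 8272.53 is 18% + ¥1.64/unit.
Origin Bralos qualifies under the Ilena–Bralos agreement and 8272.53 is covered: preferential rate Free applies instead.
The additional-duty order on 8272.53 targets Talune, not Bralos; it does not apply.
Duty = ¥411,570.52 × 0% = ¥0.00.
Line 2 (7429.80, Bralos, 3,917 kg, ¥187,624.30):
Base rate for 7429.80 is 30%.
Origin Bralos is the FTA partner but 7429.80 is not on the preference list; base rate stands.
Duty = ¥187,624.30 × 30% = ¥56,287.29.
Line 3 (5575.07, Talune, 1,623 units, ¥14,655.69):
Base rate for 5575.07 is 10.5% + ¥2.80/unit.
Additional duty on 5575.07 from Talune: +31.6%. Applied ad valorem rate: 10.5% + 31.6% = 42.1%.
Duty = ¥14,655.69 × 42.1% + 1,623 × ¥2.80 = ¥10,714.45.
Total = ¥0.00 + ¥56,287.29 + ¥10,714.45 = ¥67,001.74.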